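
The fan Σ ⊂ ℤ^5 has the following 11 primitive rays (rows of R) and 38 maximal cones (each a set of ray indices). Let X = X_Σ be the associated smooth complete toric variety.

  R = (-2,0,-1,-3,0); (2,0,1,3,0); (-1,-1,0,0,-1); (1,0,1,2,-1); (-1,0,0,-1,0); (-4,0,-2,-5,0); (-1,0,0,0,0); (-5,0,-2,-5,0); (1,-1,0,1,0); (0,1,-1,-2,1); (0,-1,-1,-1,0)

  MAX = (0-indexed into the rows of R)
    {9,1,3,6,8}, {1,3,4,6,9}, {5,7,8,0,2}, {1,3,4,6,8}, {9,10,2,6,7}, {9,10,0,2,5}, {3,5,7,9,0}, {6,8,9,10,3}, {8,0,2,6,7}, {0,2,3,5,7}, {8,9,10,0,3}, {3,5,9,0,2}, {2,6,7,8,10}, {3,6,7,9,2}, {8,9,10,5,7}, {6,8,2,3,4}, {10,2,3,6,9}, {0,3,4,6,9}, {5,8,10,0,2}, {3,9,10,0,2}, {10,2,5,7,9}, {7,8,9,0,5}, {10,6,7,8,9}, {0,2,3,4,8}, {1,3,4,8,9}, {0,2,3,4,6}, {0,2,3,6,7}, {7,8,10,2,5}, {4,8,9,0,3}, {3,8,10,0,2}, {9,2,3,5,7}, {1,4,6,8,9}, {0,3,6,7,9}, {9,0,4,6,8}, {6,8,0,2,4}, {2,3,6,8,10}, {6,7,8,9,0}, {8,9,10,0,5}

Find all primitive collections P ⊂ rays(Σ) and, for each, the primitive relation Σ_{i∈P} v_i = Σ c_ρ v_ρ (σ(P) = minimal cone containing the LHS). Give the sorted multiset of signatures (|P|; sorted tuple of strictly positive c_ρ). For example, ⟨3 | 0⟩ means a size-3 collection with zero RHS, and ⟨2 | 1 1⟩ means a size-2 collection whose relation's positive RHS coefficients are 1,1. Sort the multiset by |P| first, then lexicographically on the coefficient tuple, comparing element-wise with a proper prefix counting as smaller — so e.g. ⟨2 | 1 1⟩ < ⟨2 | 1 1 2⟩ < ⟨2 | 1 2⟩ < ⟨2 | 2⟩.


Primitive collections (21):

  P = {0,1}:  v_{0} + v_{1} = 0  so sig = ⟨2 | 0⟩
  P = {5,6}:  v_{5} + v_{6} = v_{7}  so sig = ⟨2 | 1⟩
  P = {4,10}:  v_{4} + v_{10} = v_{0} + v_{8}  so sig = ⟨2 | 1 1⟩
  P = {1,2}:  v_{1} + v_{2} = v_{3} + v_{6} + v_{8}  so sig = ⟨2 | 1 1 1⟩
  P = {1,5}:  v_{1} + v_{5} = v_{2} + v_{6} + v_{9}  so sig = ⟨2 | 1 1 1⟩
  P = {1,10}:  v_{1} + v_{10} = v_{3} + v_{6} + 2·v_{8} + v_{9}  so sig = ⟨2 | 1 1 1 2⟩
  P = {1,7}:  v_{1} + v_{7} = v_{2} + 2·v_{6} + v_{9}  so sig = ⟨2 | 1 1 2⟩
  P = {4,5}:  v_{4} + v_{5} = 2·v_{0} + v_{6}  so sig = ⟨2 | 1 2⟩
  P = {4,7}:  v_{4} + v_{7} = 2·v_{0} + 2·v_{6}  so sig = ⟨2 | 2 2⟩
  P = {2,4,9}:  v_{2} + v_{4} + v_{9} = v_{0}  so sig = ⟨3 | 1⟩
  P = {2,8,9}:  v_{2} + v_{8} + v_{9} = v_{10}  so sig = ⟨3 | 1⟩
  P = {0,6,10}:  v_{0} + v_{6} + v_{10} = v_{5} + v_{8}  so sig = ⟨3 | 1 1⟩
  P = {3,7,8}:  v_{3} + v_{7} + v_{8} = 2·v_{2} + v_{6} + v_{9}  so sig = ⟨3 | 1 1 2⟩
  P = {0,7,10}:  v_{0} + v_{7} + v_{10} = 2·v_{5} + v_{8}  so sig = ⟨3 | 1 2⟩
  P = {3,5,8}:  v_{3} + v_{5} + v_{8} = 2·v_{2} + v_{9}  so sig = ⟨3 | 1 2⟩
  P = {3,7,10}:  v_{3} + v_{7} + v_{10} = 3·v_{2} + v_{6} + 2·v_{9}  so sig = ⟨3 | 1 2 3⟩
  P = {3,5,10}:  v_{3} + v_{5} + v_{10} = 3·v_{2} + 2·v_{9}  so sig = ⟨3 | 2 3⟩
  P = {0,2,6,9}:  v_{0} + v_{2} + v_{6} + v_{9} = v_{5}  so sig = ⟨4 | 1⟩
  P = {0,3,6,8}:  v_{0} + v_{3} + v_{6} + v_{8} = v_{2}  so sig = ⟨4 | 1⟩
  P = {0,2,7,9}:  v_{0} + v_{2} + v_{7} + v_{9} = 2·v_{5}  so sig = ⟨4 | 2⟩
  P = {3,4,6,8,9}:  v_{3} + v_{4} + v_{6} + v_{8} + v_{9} = 0  so sig = ⟨5 | 0⟩

so the primitive-relation signature multiset is
    |P|=2: 9 collections, coeffs (), (1), (1,1), (1,1,1), (1,1,1), (1,1,1,2), (1,1,2), (1,2), (2,2)
    |P|=3: 8 collections, coeffs (1), (1), (1,1), (1,1,2), (1,2), (1,2), (1,2,3), (2,3)
    |P|=4: 3 collections, coeffs (1), (1), (2)
    |P|=5: 1 collection, coeffs ()


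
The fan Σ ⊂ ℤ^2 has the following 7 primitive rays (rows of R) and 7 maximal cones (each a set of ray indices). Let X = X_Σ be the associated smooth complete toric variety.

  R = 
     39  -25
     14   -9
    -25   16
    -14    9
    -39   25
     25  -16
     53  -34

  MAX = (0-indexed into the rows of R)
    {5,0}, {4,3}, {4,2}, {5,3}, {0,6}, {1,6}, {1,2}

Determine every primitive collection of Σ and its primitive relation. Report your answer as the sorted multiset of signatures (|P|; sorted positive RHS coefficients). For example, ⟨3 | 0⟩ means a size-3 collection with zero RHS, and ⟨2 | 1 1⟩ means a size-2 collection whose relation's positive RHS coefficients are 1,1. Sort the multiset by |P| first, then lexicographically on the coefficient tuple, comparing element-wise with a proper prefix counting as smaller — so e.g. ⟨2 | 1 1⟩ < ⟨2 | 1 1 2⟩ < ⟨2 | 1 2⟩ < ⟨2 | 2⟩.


The 14 primitive collections of Σ (r=7, n=2):

  P={0,4}:  v_{0} + v_{4} = 0 ; sig = ⟨2 | 0⟩
  P={1,3}:  v_{1} + v_{3} = 0 ; sig = ⟨2 | 0⟩
  P={2,5}:  v_{2} + v_{5} = 0 ; sig = ⟨2 | 0⟩
  P={0,1}:  v_{0} + v_{1} = v_{6} ; sig = ⟨2 | 1⟩
  P={0,2}:  v_{0} + v_{2} = v_{1} ; sig = ⟨2 | 1⟩
  P={0,3}:  v_{0} + v_{3} = v_{5} ; sig = ⟨2 | 1⟩
  P={1,4}:  v_{1} + v_{4} = v_{2} ; sig = ⟨2 | 1⟩
  P={1,5}:  v_{1} + v_{5} = v_{0} ; sig = ⟨2 | 1⟩
  P={2,3}:  v_{2} + v_{3} = v_{4} ; sig = ⟨2 | 1⟩
  P={3,6}:  v_{3} + v_{6} = v_{0} ; sig = ⟨2 | 1⟩
  P={4,5}:  v_{4} + v_{5} = v_{3} ; sig = ⟨2 | 1⟩
  P={4,6}:  v_{4} + v_{6} = v_{1} ; sig = ⟨2 | 1⟩
  P={2,6}:  v_{2} + v_{6} = 2·v_{1} ; sig = ⟨2 | 2⟩
  P={5,6}:  v_{5} + v_{6} = 2·v_{0} ; sig = ⟨2 | 2⟩

Sorted signature multiset PRS(X):
[⟨2 | 0⟩, ⟨2 | 0⟩, ⟨2 | 0⟩, ⟨2 | 1⟩, ⟨2 | 1⟩, ⟨2 | 1⟩, ⟨2 | 1⟩, ⟨2 | 1⟩, ⟨2 | 1⟩, ⟨2 | 1⟩, ⟨2 | 1⟩, ⟨2 | 1⟩, ⟨2 | 2⟩, ⟨2 | 2⟩]


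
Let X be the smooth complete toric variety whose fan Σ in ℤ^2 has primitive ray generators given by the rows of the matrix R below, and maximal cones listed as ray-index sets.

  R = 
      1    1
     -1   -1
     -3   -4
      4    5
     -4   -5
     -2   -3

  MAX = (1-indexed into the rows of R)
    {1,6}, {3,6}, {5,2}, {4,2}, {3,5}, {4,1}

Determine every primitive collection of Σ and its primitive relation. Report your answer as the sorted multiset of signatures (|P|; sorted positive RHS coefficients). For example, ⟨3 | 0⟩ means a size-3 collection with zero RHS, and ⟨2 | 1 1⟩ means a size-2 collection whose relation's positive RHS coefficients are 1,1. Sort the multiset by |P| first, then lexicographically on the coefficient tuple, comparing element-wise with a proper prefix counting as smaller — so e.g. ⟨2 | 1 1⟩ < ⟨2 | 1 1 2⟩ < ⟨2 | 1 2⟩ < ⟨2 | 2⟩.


9 minimal non-faces of Δ(Σ) (on 6 rays):

  P={1,2}:  v_{1} + v_{2} = 0 ; sig = ⟨2 | 0⟩
  P={4,5}:  v_{4} + v_{5} = 0 ; sig = ⟨2 | 0⟩
  P={1,3}:  v_{1} + v_{3} = v_{6} ; sig = ⟨2 | 1⟩
  P={1,5}:  v_{1} + v_{5} = v_{3} ; sig = ⟨2 | 1⟩
  P={2,3}:  v_{2} + v_{3} = v_{5} ; sig = ⟨2 | 1⟩
  P={2,6}:  v_{2} + v_{6} = v_{3} ; sig = ⟨2 | 1⟩
  P={3,4}:  v_{3} + v_{4} = v_{1} ; sig = ⟨2 | 1⟩
  P={4,6}:  v_{4} + v_{6} = 2·v_{1} ; sig = ⟨2 | 2⟩
  P={5,6}:  v_{5} + v_{6} = 2·v_{3} ; sig = ⟨2 | 2⟩

so the primitive-relation signature multiset is
{ ⟨2 | 0⟩ ×2,  ⟨2 | 1⟩ ×5,  ⟨2 | 2⟩ ×2 }


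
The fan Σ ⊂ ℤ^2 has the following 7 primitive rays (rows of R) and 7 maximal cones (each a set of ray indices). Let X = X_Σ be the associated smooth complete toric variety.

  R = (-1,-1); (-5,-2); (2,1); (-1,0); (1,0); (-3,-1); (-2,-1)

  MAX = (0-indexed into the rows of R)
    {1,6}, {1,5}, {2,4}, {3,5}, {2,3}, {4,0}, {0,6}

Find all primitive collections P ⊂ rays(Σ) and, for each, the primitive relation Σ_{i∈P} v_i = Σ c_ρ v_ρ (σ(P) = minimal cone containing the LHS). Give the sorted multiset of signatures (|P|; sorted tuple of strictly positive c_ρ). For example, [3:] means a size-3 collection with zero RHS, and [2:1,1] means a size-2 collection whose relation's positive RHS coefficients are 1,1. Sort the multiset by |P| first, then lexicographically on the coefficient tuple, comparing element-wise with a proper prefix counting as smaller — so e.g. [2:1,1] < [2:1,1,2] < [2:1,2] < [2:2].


Primitive collections (14):

  P = {2,6}:  v_{2} + v_{6} = 0 — sig = [2:]
  P = {3,4}:  v_{3} + v_{4} = 0 — sig = [2:]
  P = {0,2}:  v_{0} + v_{2} = v_{4} — sig = [2:1]
  P = {0,3}:  v_{0} + v_{3} = v_{6} — sig = [2:1]
  P = {1,2}:  v_{1} + v_{2} = v_{5} — sig = [2:1]
  P = {2,5}:  v_{2} + v_{5} = v_{3} — sig = [2:1]
  P = {3,6}:  v_{3} + v_{6} = v_{5} — sig = [2:1]
  P = {4,5}:  v_{4} + v_{5} = v_{6} — sig = [2:1]
  P = {4,6}:  v_{4} + v_{6} = v_{0} — sig = [2:1]
  P = {5,6}:  v_{5} + v_{6} = v_{1} — sig = [2:1]
  P = {0,5}:  v_{0} + v_{5} = 2·v_{6} — sig = [2:2]
  P = {1,3}:  v_{1} + v_{3} = 2·v_{5} — sig = [2:2]
  P = {1,4}:  v_{1} + v_{4} = 2·v_{6} — sig = [2:2]
  P = {0,1}:  v_{0} + v_{1} = 3·v_{6} — sig = [2:3]

Sorted signature multiset PRS(X):
    [2:]
    [2:]
    [2:1]
    [2:1]
    [2:1]
    [2:1]
    [2:1]
    [2:1]
    [2:1]
    [2:1]
    [2:2]
    [2:2]
    [2:2]
    [2:3]


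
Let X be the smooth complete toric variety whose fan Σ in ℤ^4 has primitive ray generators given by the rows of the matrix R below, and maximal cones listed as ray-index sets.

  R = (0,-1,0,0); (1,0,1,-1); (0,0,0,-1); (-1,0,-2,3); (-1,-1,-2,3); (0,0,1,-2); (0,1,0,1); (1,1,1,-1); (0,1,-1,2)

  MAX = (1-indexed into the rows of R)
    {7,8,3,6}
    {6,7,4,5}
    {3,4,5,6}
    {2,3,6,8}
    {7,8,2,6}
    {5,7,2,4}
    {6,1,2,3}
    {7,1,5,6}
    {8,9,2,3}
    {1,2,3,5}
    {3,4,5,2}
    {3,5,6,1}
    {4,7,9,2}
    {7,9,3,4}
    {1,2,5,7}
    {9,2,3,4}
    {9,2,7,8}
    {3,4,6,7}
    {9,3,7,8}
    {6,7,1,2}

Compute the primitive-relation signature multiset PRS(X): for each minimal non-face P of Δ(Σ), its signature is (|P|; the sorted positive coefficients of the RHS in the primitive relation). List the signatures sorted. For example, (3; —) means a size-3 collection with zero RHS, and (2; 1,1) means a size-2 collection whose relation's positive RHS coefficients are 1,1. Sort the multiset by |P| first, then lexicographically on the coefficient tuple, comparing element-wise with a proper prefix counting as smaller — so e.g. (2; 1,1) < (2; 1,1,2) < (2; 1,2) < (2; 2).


Δ(Σ) — 9 vertices, 12 min non-faces:

  • {1,4}:  v_{1} + v_{4} = v_{5} — sig = (2; 1)
  • {1,8}:  v_{1} + v_{8} = v_{2} — sig = (2; 1)
  • {4,8}:  v_{4} + v_{8} = v_{9} — sig = (2; 1)
  • {1,9}:  v_{1} + v_{9} = v_{2} + v_{4} — sig = (2; 1,1)
  • {5,8}:  v_{5} + v_{8} = v_{2} + v_{4} — sig = (2; 1,1)
  • {6,9}:  v_{6} + v_{9} = v_{3} + v_{7} — sig = (2; 1,1)
  • {5,9}:  v_{5} + v_{9} = v_{2} + 2·v_{4} — sig = (2; 1,2)
  • {1,3,7}:  v_{1} + v_{3} + v_{7} = 0 — sig = (3; —)
  • {2,4,6}:  v_{2} + v_{4} + v_{6} = 0 — sig = (3; —)
  • {2,3,7}:  v_{2} + v_{3} + v_{7} = v_{8} — sig = (3; 1)
  • {2,5,6}:  v_{2} + v_{5} + v_{6} = v_{1} — sig = (3; 1)
  • {3,5,7}:  v_{3} + v_{5} + v_{7} = v_{4} — sig = (3; 1)

Hence PRS(X_Σ) =
    (2; 1)
    (2; 1)
    (2; 1)
    (2; 1,1)
    (2; 1,1)
    (2; 1,1)
    (2; 1,2)
    (3; —)
    (3; —)
    (3; 1)
    (3; 1)
    (3; 1)


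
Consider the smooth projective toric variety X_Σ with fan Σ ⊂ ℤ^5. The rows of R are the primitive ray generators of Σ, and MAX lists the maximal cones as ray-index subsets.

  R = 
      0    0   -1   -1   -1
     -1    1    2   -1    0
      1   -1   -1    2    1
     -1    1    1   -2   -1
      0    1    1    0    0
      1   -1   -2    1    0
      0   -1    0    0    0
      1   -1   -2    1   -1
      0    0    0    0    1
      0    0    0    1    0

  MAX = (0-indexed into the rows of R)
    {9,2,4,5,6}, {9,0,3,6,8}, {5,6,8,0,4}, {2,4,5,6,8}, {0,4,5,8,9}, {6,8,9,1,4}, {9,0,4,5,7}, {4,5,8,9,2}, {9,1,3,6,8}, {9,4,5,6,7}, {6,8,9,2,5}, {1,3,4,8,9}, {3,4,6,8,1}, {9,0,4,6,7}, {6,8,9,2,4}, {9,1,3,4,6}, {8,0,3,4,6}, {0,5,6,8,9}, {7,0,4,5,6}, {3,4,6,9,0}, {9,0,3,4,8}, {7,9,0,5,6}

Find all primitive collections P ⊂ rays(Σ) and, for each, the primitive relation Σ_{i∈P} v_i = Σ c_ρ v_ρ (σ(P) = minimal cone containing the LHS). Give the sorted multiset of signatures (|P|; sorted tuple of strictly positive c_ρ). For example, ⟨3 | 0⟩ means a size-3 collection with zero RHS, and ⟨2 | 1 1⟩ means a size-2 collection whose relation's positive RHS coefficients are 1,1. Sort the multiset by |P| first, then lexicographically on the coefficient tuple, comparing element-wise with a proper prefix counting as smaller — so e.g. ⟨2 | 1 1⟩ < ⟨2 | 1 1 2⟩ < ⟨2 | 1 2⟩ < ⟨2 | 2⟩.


Primitive collections (14):

  P={1,5}:  v_{1} + v_{5} = 0  ⟹  sig = ⟨2 | 0⟩
  P={2,3}:  v_{2} + v_{3} = 0  ⟹  sig = ⟨2 | 0⟩
  P={0,1}:  v_{0} + v_{1} = v_{3}  ⟹  sig = ⟨2 | 1⟩
  P={0,2}:  v_{0} + v_{2} = v_{5}  ⟹  sig = ⟨2 | 1⟩
  P={3,5}:  v_{3} + v_{5} = v_{0}  ⟹  sig = ⟨2 | 1⟩
  P={7,8}:  v_{7} + v_{8} = v_{5}  ⟹  sig = ⟨2 | 1⟩
  P={1,2}:  v_{1} + v_{2} = v_{4} + v_{6} + v_{8} + v_{9}  ⟹  sig = ⟨2 | 1 1 1 1⟩
  P={1,7}:  v_{1} + v_{7} = v_{0} + v_{4} + v_{6} + v_{9}  ⟹  sig = ⟨2 | 1 1 1 1⟩
  P={2,7}:  v_{2} + v_{7} = v_{4} + 2·v_{5} + v_{6} + v_{9}  ⟹  sig = ⟨2 | 1 1 1 2⟩
  P={3,7}:  v_{3} + v_{7} = 2·v_{0} + v_{4} + v_{6} + v_{9}  ⟹  sig = ⟨2 | 1 1 1 2⟩
  P={0,4,6,8,9}:  v_{0} + v_{4} + v_{6} + v_{8} + v_{9} = 0  ⟹  sig = ⟨5 | 0⟩
  P={0,4,5,6,9}:  v_{0} + v_{4} + v_{5} + v_{6} + v_{9} = v_{7}  ⟹  sig = ⟨5 | 1⟩
  P={3,4,6,8,9}:  v_{3} + v_{4} + v_{6} + v_{8} + v_{9} = v_{1}  ⟹  sig = ⟨5 | 1⟩
  P={4,5,6,8,9}:  v_{4} + v_{5} + v_{6} + v_{8} + v_{9} = v_{2}  ⟹  sig = ⟨5 | 1⟩

so the primitive-relation signature multiset is
    ⟨2 | 0⟩
    ⟨2 | 0⟩
    ⟨2 | 1⟩
    ⟨2 | 1⟩
    ⟨2 | 1⟩
    ⟨2 | 1⟩
    ⟨2 | 1 1 1 1⟩
    ⟨2 | 1 1 1 1⟩
    ⟨2 | 1 1 1 2⟩
    ⟨2 | 1 1 1 2⟩
    ⟨5 | 0⟩
    ⟨5 | 1⟩
    ⟨5 | 1⟩
    ⟨5 | 1⟩


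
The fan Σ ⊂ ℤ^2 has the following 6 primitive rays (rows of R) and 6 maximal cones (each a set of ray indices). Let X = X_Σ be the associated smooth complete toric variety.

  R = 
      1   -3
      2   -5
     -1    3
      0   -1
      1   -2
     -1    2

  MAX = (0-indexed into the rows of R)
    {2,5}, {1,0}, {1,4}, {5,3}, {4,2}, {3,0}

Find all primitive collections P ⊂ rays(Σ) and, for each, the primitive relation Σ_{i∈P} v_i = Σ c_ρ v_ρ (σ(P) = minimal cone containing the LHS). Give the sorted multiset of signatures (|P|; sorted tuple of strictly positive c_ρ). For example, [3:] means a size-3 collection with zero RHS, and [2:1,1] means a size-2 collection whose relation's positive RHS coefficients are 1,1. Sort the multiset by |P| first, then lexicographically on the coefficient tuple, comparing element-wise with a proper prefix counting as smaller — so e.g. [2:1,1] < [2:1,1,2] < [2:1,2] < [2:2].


|primitive collections| = 9. Relations:

  {0,2}:  v_{0} + v_{2} = 0  ⇒ sig = [2:]
  {4,5}:  v_{4} + v_{5} = 0  ⇒ sig = [2:]
  {0,4}:  v_{0} + v_{4} = v_{1}  ⇒ sig = [2:1]
  {0,5}:  v_{0} + v_{5} = v_{3}  ⇒ sig = [2:1]
  {1,2}:  v_{1} + v_{2} = v_{4}  ⇒ sig = [2:1]
  {1,5}:  v_{1} + v_{5} = v_{0}  ⇒ sig = [2:1]
  {2,3}:  v_{2} + v_{3} = v_{5}  ⇒ sig = [2:1]
  {3,4}:  v_{3} + v_{4} = v_{0}  ⇒ sig = [2:1]
  {1,3}:  v_{1} + v_{3} = 2·v_{0}  ⇒ sig = [2:2]

Hence PRS(X_Σ) =
    [2:]
    [2:]
    [2:1]
    [2:1]
    [2:1]
    [2:1]
    [2:1]
    [2:1]
    [2:2]


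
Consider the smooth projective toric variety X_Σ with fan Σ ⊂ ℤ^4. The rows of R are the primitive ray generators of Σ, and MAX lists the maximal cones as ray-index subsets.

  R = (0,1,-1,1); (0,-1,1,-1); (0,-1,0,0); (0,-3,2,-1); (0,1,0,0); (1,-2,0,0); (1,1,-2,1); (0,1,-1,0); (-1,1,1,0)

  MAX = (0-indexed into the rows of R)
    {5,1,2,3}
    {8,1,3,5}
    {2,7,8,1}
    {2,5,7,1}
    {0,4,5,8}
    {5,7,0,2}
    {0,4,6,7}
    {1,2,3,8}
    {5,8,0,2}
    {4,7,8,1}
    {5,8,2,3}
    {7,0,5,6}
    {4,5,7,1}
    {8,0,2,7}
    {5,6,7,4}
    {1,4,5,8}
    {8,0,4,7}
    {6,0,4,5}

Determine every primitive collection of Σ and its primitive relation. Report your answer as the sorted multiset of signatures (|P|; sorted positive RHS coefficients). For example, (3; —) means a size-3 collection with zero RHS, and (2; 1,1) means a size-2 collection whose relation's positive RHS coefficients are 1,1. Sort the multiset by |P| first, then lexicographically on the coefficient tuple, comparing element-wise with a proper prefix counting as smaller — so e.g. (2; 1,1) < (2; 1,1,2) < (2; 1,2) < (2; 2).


12 collections generate NE(X_Σ); each relation:

  • {0,1}:  v_{0} + v_{1} = 0 — sig = (2; —)
  • {2,4}:  v_{2} + v_{4} = 0 — sig = (2; —)
  • {3,6}:  v_{3} + v_{6} = v_{5} — sig = (2; 1)
  • {3,7}:  v_{3} + v_{7} = v_{1} + v_{2} — sig = (2; 1,1)
  • {6,8}:  v_{6} + v_{8} = v_{0} + v_{4} — sig = (2; 1,1)
  • {0,3}:  v_{0} + v_{3} = v_{2} + v_{5} + v_{8} — sig = (2; 1,1,1)
  • {1,6}:  v_{1} + v_{6} = v_{4} + v_{5} + v_{7} — sig = (2; 1,1,1)
  • {2,6}:  v_{2} + v_{6} = v_{0} + v_{5} + v_{7} — sig = (2; 1,1,1)
  • {3,4}:  v_{3} + v_{4} = v_{1} + v_{5} + v_{8} — sig = (2; 1,1,1)
  • {5,7,8}:  v_{5} + v_{7} + v_{8} = 0 — sig = (3; —)
  • {0,4,5,7}:  v_{0} + v_{4} + v_{5} + v_{7} = v_{6} — sig = (4; 1)
  • {1,2,5,8}:  v_{1} + v_{2} + v_{5} + v_{8} = v_{3} — sig = (4; 1)

Signatures (|P|; sorted positive RHS coefficients), sorted:
[(2; —), (2; —), (2; 1), (2; 1,1), (2; 1,1), (2; 1,1,1), (2; 1,1,1), (2; 1,1,1), (2; 1,1,1), (3; —), (4; 1), (4; 1)]


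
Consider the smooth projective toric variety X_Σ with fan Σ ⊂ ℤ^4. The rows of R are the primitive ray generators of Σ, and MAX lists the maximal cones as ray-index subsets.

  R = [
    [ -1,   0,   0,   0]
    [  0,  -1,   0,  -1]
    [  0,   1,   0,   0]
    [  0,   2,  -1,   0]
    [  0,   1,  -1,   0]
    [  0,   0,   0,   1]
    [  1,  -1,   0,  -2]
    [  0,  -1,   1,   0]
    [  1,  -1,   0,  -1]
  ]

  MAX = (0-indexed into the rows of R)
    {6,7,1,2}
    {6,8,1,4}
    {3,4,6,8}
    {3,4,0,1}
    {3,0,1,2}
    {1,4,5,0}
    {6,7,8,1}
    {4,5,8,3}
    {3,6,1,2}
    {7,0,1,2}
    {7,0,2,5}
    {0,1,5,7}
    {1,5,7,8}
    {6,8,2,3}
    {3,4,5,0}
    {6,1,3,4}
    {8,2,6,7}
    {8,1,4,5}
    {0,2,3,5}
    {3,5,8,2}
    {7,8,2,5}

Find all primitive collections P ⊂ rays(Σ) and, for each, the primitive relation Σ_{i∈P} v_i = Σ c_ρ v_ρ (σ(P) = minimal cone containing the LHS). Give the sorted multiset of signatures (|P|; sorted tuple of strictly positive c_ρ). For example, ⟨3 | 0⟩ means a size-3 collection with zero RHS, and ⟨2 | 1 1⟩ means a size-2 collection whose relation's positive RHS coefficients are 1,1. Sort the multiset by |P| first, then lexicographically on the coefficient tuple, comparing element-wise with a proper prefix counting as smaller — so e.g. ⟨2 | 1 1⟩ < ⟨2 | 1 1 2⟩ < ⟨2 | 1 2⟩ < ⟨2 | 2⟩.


|primitive collections| = 10. Relations:

  {4,7}:  v_{4} + v_{7} = 0  ⇒ sig = ⟨2 | 0⟩
  {0,8}:  v_{0} + v_{8} = v_{1}  ⇒ sig = ⟨2 | 1⟩
  {2,4}:  v_{2} + v_{4} = v_{3}  ⇒ sig = ⟨2 | 1⟩
  {3,7}:  v_{3} + v_{7} = v_{2}  ⇒ sig = ⟨2 | 1⟩
  {5,6}:  v_{5} + v_{6} = v_{8}  ⇒ sig = ⟨2 | 1⟩
  {0,6}:  v_{0} + v_{6} = 2·v_{1} + v_{2}  ⇒ sig = ⟨2 | 1 2⟩
  {1,2,5}:  v_{1} + v_{2} + v_{5} = 0  ⇒ sig = ⟨3 | 0⟩
  {1,2,8}:  v_{1} + v_{2} + v_{8} = v_{6}  ⇒ sig = ⟨3 | 1⟩
  {1,3,5}:  v_{1} + v_{3} + v_{5} = v_{4}  ⇒ sig = ⟨3 | 1⟩
  {1,3,8}:  v_{1} + v_{3} + v_{8} = v_{4} + v_{6}  ⇒ sig = ⟨3 | 1 1⟩

Signatures (|P|; sorted positive RHS coefficients), sorted:
[⟨2 | 0⟩, ⟨2 | 1⟩, ⟨2 | 1⟩, ⟨2 | 1⟩, ⟨2 | 1⟩, ⟨2 | 1 2⟩, ⟨3 | 0⟩, ⟨3 | 1⟩, ⟨3 | 1⟩, ⟨3 | 1 1⟩]


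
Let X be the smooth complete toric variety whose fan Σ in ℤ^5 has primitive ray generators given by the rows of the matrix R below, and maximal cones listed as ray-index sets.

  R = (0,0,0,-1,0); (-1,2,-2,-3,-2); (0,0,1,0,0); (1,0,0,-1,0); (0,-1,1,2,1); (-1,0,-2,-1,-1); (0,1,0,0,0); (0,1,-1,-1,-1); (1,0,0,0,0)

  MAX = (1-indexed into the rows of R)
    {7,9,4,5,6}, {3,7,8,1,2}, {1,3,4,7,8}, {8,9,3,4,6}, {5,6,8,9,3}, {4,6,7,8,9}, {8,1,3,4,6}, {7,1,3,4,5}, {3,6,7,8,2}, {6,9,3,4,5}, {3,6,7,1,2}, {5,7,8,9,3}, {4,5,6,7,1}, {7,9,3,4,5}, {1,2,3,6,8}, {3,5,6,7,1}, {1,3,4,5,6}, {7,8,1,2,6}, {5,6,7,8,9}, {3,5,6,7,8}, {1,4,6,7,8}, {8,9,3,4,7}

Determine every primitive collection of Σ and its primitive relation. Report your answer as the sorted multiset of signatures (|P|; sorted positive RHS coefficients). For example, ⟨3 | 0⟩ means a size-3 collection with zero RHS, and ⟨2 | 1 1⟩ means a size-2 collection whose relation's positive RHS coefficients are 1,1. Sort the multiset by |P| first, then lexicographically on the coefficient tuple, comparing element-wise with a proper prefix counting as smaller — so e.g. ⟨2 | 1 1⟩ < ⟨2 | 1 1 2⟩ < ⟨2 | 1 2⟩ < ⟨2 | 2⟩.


9 collections generate NE(X_Σ); each relation:

  • {1,9}:  v_{1} + v_{9} = v_{4}  so sig = ⟨2 | 1⟩
  • {2,5}:  v_{2} + v_{5} = v_{3} + v_{6} + v_{7}  so sig = ⟨2 | 1 1 1⟩
  • {2,9}:  v_{2} + v_{9} = v_{1} + 2·v_{8}  so sig = ⟨2 | 1 2⟩
  • {2,4}:  v_{2} + v_{4} = 2·v_{1} + 2·v_{8}  so sig = ⟨2 | 2 2⟩
  • {1,5,8}:  v_{1} + v_{5} + v_{8} = 0  so sig = ⟨3 | 0⟩
  • {4,5,8}:  v_{4} + v_{5} + v_{8} = v_{9}  so sig = ⟨3 | 1⟩
  • {3,6,7,9}:  v_{3} + v_{6} + v_{7} + v_{9} = v_{8}  so sig = ⟨4 | 1⟩
  • {3,4,6,7}:  v_{3} + v_{4} + v_{6} + v_{7} = v_{1} + v_{8}  so sig = ⟨4 | 1 1⟩
  • {1,3,6,7,8}:  v_{1} + v_{3} + v_{6} + v_{7} + v_{8} = v_{2}  so sig = ⟨5 | 1⟩

Sorted signature multiset PRS(X):
[⟨2 | 1⟩, ⟨2 | 1 1 1⟩, ⟨2 | 1 2⟩, ⟨2 | 2 2⟩, ⟨3 | 0⟩, ⟨3 | 1⟩, ⟨4 | 1⟩, ⟨4 | 1 1⟩, ⟨5 | 1⟩]


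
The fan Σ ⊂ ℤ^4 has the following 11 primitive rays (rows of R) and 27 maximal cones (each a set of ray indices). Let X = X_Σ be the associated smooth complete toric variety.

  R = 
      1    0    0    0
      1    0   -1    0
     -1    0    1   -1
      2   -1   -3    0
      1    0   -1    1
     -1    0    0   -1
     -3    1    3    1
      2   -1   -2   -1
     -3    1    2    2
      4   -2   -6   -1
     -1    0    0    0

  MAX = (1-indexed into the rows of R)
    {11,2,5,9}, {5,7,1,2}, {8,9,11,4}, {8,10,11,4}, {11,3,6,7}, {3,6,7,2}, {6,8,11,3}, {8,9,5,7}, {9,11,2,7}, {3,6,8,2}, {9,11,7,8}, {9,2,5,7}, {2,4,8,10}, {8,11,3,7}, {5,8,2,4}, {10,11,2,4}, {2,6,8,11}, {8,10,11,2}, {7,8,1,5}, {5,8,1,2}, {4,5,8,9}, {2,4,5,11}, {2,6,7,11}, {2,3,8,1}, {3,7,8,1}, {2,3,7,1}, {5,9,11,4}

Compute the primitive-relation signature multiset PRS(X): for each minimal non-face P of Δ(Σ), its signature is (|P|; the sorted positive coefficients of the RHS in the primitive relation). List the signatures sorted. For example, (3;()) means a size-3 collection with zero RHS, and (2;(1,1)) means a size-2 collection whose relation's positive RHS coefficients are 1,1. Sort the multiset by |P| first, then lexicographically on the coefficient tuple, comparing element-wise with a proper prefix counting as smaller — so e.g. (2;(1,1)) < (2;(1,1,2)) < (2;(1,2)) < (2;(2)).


25 minimal non-faces of Δ(Σ) (on 11 rays):

  P = {1,11}:  v_{1} + v_{11} = 0  so sig = (2;())
  P = {3,5}:  v_{3} + v_{5} = 0  so sig = (2;())
  P = {1,4}:  v_{1} + v_{4} = v_{5} + v_{8}  so sig = (2;(1,1))
  P = {1,6}:  v_{1} + v_{6} = v_{2} + v_{3}  so sig = (2;(1,1))
  P = {1,9}:  v_{1} + v_{9} = v_{5} + v_{7}  so sig = (2;(1,1))
  P = {3,4}:  v_{3} + v_{4} = v_{8} + v_{11}  so sig = (2;(1,1))
  P = {3,9}:  v_{3} + v_{9} = v_{7} + v_{11}  so sig = (2;(1,1))
  P = {4,7}:  v_{4} + v_{7} = v_{8} + v_{9}  so sig = (2;(1,1))
  P = {5,6}:  v_{5} + v_{6} = v_{2} + v_{11}  so sig = (2;(1,1))
  P = {7,10}:  v_{7} + v_{10} = v_{4} + v_{11}  so sig = (2;(1,1))
  P = {1,10}:  v_{1} + v_{10} = v_{2} + v_{4} + v_{8}  so sig = (2;(1,1,1))
  P = {4,6}:  v_{4} + v_{6} = v_{2} + v_{8} + 2·v_{11}  so sig = (2;(1,1,2))
  P = {6,9}:  v_{6} + v_{9} = v_{2} + v_{7} + 2·v_{11}  so sig = (2;(1,1,2))
  P = {9,10}:  v_{9} + v_{10} = v_{4} + v_{5} + 2·v_{11}  so sig = (2;(1,1,2))
  P = {5,10}:  v_{5} + v_{10} = v_{2} + 2·v_{4}  so sig = (2;(1,2))
  P = {3,10}:  v_{3} + v_{10} = v_{2} + 2·v_{8} + 2·v_{11}  so sig = (2;(1,2,2))
  P = {6,10}:  v_{6} + v_{10} = 2·v_{2} + 2·v_{8} + 3·v_{11}  so sig = (2;(2,2,3))
  P = {2,7,8}:  v_{2} + v_{7} + v_{8} = 0  so sig = (3;())
  P = {2,3,11}:  v_{2} + v_{3} + v_{11} = v_{6}  so sig = (3;(1))
  P = {5,7,11}:  v_{5} + v_{7} + v_{11} = v_{9}  so sig = (3;(1))
  P = {5,8,11}:  v_{5} + v_{8} + v_{11} = v_{4}  so sig = (3;(1))
  P = {2,8,9}:  v_{2} + v_{8} + v_{9} = v_{5} + v_{11}  so sig = (3;(1,1))
  P = {6,7,8}:  v_{6} + v_{7} + v_{8} = v_{3} + v_{11}  so sig = (3;(1,1))
  P = {2,4,9}:  v_{2} + v_{4} + v_{9} = 2·v_{5} + 2·v_{11}  so sig = (3;(2,2))
  P = {2,4,8,11}:  v_{2} + v_{4} + v_{8} + v_{11} = v_{10}  so sig = (4;(1))

Sorted signature multiset PRS(X):
{ (2;()) ×2,  (2;(1,1)) ×8,  (2;(1,1,1)),  (2;(1,1,2)) ×3,  (2;(1,2)),  (2;(1,2,2)),  (2;(2,2,3)),  (3;()),  (3;(1)) ×3,  (3;(1,1)) ×2,  (3;(2,2)),  (4;(1)) }


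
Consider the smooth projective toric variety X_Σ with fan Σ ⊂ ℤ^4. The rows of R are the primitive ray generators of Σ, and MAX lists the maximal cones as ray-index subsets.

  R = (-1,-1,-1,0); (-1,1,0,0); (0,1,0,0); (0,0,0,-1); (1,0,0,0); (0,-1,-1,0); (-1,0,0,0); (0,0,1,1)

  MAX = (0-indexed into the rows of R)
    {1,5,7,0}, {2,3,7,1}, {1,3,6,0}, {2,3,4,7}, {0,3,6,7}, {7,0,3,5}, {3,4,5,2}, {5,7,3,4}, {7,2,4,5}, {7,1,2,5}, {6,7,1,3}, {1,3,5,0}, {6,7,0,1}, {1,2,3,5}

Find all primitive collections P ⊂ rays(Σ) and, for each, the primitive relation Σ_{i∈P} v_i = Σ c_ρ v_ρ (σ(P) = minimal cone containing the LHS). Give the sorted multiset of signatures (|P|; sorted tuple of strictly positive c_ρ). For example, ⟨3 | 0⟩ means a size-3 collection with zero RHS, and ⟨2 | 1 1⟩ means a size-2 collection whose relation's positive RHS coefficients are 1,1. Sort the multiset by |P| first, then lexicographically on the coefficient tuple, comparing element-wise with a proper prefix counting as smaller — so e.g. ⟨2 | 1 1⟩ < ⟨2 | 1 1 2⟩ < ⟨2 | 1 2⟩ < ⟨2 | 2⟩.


The 9 primitive collections of Σ (r=8, n=4):

  P={4,6}:  v_{4} + v_{6} = 0  ⇒ sig = ⟨2 | 0⟩
  P={0,4}:  v_{0} + v_{4} = v_{5}  ⇒ sig = ⟨2 | 1⟩
  P={1,4}:  v_{1} + v_{4} = v_{2}  ⇒ sig = ⟨2 | 1⟩
  P={2,6}:  v_{2} + v_{6} = v_{1}  ⇒ sig = ⟨2 | 1⟩
  P={5,6}:  v_{5} + v_{6} = v_{0}  ⇒ sig = ⟨2 | 1⟩
  P={0,2}:  v_{0} + v_{2} = v_{1} + v_{5}  ⇒ sig = ⟨2 | 1 1⟩
  P={2,3,5,7}:  v_{2} + v_{3} + v_{5} + v_{7} = 0  ⇒ sig = ⟨4 | 0⟩
  P={1,3,5,7}:  v_{1} + v_{3} + v_{5} + v_{7} = v_{6}  ⇒ sig = ⟨4 | 1⟩
  P={0,1,3,7}:  v_{0} + v_{1} + v_{3} + v_{7} = 2·v_{6}  ⇒ sig = ⟨4 | 2⟩

Sorted signature multiset PRS(X):
{ ⟨2 | 0⟩,  ⟨2 | 1⟩ ×4,  ⟨2 | 1 1⟩,  ⟨4 | 0⟩,  ⟨4 | 1⟩,  ⟨4 | 2⟩ }


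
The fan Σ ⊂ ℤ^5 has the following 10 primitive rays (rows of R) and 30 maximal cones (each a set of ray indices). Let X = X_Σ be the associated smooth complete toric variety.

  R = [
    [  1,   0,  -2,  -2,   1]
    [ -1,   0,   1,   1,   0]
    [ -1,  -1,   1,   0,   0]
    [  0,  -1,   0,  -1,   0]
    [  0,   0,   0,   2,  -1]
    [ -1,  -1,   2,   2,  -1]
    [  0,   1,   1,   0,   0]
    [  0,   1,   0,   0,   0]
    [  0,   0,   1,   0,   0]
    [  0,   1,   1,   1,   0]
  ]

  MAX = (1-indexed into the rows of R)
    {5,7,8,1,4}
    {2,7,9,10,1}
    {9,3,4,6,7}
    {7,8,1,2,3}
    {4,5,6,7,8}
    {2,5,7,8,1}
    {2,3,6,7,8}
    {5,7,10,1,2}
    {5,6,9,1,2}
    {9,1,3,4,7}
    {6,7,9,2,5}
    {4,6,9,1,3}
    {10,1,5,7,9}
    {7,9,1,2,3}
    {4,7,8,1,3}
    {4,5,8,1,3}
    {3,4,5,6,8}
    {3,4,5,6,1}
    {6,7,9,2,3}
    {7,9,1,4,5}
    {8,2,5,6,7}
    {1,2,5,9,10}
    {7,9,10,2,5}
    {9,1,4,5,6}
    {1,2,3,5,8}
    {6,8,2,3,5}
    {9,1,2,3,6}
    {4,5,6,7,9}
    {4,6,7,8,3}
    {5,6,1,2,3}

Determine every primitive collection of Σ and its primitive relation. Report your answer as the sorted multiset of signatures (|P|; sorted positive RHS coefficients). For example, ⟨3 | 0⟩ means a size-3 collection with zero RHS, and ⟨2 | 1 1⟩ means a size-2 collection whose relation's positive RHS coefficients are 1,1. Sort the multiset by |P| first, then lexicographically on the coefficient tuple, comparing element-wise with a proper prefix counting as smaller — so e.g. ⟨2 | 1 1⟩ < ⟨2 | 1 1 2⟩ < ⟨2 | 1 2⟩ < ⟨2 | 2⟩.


11 minimal non-faces of Δ(Σ) (on 10 rays):

  P={2,4}:  v_{2} + v_{4} = v_{3}  ⇒ sig = ⟨2 | 1⟩
  P={4,10}:  v_{4} + v_{10} = v_{9}  ⇒ sig = ⟨2 | 1⟩
  P={8,9}:  v_{8} + v_{9} = v_{7}  ⇒ sig = ⟨2 | 1⟩
  P={3,10}:  v_{3} + v_{10} = v_{2} + v_{9}  ⇒ sig = ⟨2 | 1 1⟩
  P={8,10}:  v_{8} + v_{10} = v_{1} + v_{2} + v_{5} + 2·v_{7}  ⇒ sig = ⟨2 | 1 1 1 2⟩
  P={6,10}:  v_{6} + v_{10} = v_{2} + v_{5} + 2·v_{9}  ⇒ sig = ⟨2 | 1 1 2⟩
  P={1,6,8}:  v_{1} + v_{6} + v_{8} = 0  ⇒ sig = ⟨3 | 0⟩
  P={1,6,7}:  v_{1} + v_{6} + v_{7} = v_{9}  ⇒ sig = ⟨3 | 1⟩
  P={3,5,9}:  v_{3} + v_{5} + v_{9} = v_{6}  ⇒ sig = ⟨3 | 1⟩
  P={3,5,7}:  v_{3} + v_{5} + v_{7} = v_{6} + v_{8}  ⇒ sig = ⟨3 | 1 1⟩
  P={1,2,5,7,9}:  v_{1} + v_{2} + v_{5} + v_{7} + v_{9} = v_{10}  ⇒ sig = ⟨5 | 1⟩

Signatures (|P|; sorted positive RHS coefficients), sorted:
[⟨2 | 1⟩, ⟨2 | 1⟩, ⟨2 | 1⟩, ⟨2 | 1 1⟩, ⟨2 | 1 1 1 2⟩, ⟨2 | 1 1 2⟩, ⟨3 | 0⟩, ⟨3 | 1⟩, ⟨3 | 1⟩, ⟨3 | 1 1⟩, ⟨5 | 1⟩]


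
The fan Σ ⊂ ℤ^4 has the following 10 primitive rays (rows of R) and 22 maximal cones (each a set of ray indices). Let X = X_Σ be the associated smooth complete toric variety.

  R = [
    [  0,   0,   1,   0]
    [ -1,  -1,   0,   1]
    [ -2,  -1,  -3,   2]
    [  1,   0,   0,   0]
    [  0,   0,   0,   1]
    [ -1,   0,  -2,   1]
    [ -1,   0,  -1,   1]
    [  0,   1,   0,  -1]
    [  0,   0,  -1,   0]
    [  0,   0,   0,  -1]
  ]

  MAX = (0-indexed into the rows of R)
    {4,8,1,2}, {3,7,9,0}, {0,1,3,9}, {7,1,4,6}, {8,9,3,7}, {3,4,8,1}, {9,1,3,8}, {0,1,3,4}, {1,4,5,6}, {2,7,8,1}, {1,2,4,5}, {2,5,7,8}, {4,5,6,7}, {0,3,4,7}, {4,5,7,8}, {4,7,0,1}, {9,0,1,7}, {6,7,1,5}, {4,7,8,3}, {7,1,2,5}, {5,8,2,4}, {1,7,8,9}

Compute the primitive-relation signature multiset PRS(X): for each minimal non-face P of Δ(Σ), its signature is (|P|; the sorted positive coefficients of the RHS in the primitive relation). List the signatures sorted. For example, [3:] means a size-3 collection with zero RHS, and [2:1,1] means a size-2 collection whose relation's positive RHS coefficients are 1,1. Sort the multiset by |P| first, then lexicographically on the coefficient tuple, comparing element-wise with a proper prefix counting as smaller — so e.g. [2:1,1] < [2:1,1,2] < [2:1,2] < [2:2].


Σ has 18 primitive collections:

  P={0,8}:  v_{0} + v_{8} = 0  so sig = [2:]
  P={4,9}:  v_{4} + v_{9} = 0  so sig = [2:]
  P={0,5}:  v_{0} + v_{5} = v_{6}  so sig = [2:1]
  P={6,8}:  v_{6} + v_{8} = v_{5}  so sig = [2:1]
  P={0,2}:  v_{0} + v_{2} = v_{1} + v_{5}  so sig = [2:1,1]
  P={3,6}:  v_{3} + v_{6} = v_{4} + v_{8}  so sig = [2:1,1]
  P={0,6}:  v_{0} + v_{6} = v_{1} + v_{4} + v_{7}  so sig = [2:1,1,1]
  P={6,9}:  v_{6} + v_{9} = v_{1} + v_{7} + v_{8}  so sig = [2:1,1,1]
  P={5,9}:  v_{5} + v_{9} = v_{1} + v_{7} + 2·v_{8}  so sig = [2:1,1,2]
  P={2,3}:  v_{2} + v_{3} = v_{1} + v_{4} + 3·v_{8}  so sig = [2:1,1,3]
  P={2,6}:  v_{2} + v_{6} = v_{1} + 2·v_{5}  so sig = [2:1,2]
  P={3,5}:  v_{3} + v_{5} = v_{4} + 2·v_{8}  so sig = [2:1,2]
  P={2,9}:  v_{2} + v_{9} = 2·v_{1} + v_{7} + 3·v_{8}  so sig = [2:1,2,3]
  P={1,3,7}:  v_{1} + v_{3} + v_{7} = 0  so sig = [3:]
  P={1,5,8}:  v_{1} + v_{5} + v_{8} = v_{2}  so sig = [3:1]
  P={2,4,7}:  v_{2} + v_{4} + v_{7} = v_{5} + v_{6}  so sig = [3:1,1]
  P={1,4,7,8}:  v_{1} + v_{4} + v_{7} + v_{8} = v_{6}  so sig = [4:1]
  P={1,4,5,7}:  v_{1} + v_{4} + v_{5} + v_{7} = 2·v_{6}  so sig = [4:2]

so the primitive-relation signature multiset is
    [2:]
    [2:]
    [2:1]
    [2:1]
    [2:1,1]
    [2:1,1]
    [2:1,1,1]
    [2:1,1,1]
    [2:1,1,2]
    [2:1,1,3]
    [2:1,2]
    [2:1,2]
    [2:1,2,3]
    [3:]
    [3:1]
    [3:1,1]
    [4:1]
    [4:2]


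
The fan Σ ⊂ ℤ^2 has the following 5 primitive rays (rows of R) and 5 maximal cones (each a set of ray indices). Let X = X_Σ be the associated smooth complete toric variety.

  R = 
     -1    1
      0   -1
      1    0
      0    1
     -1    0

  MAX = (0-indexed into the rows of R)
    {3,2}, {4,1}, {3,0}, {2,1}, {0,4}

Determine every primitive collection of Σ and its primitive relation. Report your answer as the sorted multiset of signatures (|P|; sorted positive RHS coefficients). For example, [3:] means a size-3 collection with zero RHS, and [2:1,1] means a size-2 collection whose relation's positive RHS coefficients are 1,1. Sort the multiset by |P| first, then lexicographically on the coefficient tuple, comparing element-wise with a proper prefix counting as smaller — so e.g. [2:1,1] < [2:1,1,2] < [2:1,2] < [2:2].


Δ(Σ) — 5 vertices, 5 min non-faces:

  P={1,3}:  v_{1} + v_{3} = 0  →  sig = [2:]
  P={2,4}:  v_{2} + v_{4} = 0  →  sig = [2:]
  P={0,1}:  v_{0} + v_{1} = v_{4}  →  sig = [2:1]
  P={0,2}:  v_{0} + v_{2} = v_{3}  →  sig = [2:1]
  P={3,4}:  v_{3} + v_{4} = v_{0}  →  sig = [2:1]

Signatures (|P|; sorted positive RHS coefficients), sorted:
    |P|=2: 5 collections, coeffs (), (), (1), (1), (1)


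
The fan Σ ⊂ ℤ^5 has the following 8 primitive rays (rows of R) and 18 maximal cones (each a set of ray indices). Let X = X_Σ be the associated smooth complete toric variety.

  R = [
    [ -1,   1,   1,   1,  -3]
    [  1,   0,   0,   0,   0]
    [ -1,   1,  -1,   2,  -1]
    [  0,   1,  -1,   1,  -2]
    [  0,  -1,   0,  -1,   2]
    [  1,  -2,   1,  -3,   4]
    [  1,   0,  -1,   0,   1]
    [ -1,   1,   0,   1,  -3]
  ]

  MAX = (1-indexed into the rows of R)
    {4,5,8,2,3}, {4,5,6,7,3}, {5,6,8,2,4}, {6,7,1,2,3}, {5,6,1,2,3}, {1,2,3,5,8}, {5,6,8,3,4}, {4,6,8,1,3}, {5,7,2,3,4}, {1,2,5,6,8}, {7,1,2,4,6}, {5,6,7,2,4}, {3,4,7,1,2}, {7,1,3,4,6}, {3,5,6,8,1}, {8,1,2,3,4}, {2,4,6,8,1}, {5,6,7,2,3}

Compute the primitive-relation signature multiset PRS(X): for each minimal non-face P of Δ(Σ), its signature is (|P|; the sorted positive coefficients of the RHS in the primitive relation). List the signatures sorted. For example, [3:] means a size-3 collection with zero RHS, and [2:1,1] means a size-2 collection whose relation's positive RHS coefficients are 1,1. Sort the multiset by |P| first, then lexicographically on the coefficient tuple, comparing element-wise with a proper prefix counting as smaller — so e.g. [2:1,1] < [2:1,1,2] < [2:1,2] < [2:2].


5 collections generate NE(X_Σ); each relation:

  {7,8}:  v_{7} + v_{8} = v_{4}  so sig = [2:1]
  {1,5,7}:  v_{1} + v_{5} + v_{7} = 0  so sig = [3:]
  {1,4,5}:  v_{1} + v_{4} + v_{5} = v_{8}  so sig = [3:1]
  {2,3,6,8}:  v_{2} + v_{3} + v_{6} + v_{8} = 0  so sig = [4:]
  {2,3,4,6}:  v_{2} + v_{3} + v_{4} + v_{6} = v_{7}  so sig = [4:1]

so the primitive-relation signature multiset is
    [2:1]
    [3:]
    [3:1]
    [4:]
    [4:1]


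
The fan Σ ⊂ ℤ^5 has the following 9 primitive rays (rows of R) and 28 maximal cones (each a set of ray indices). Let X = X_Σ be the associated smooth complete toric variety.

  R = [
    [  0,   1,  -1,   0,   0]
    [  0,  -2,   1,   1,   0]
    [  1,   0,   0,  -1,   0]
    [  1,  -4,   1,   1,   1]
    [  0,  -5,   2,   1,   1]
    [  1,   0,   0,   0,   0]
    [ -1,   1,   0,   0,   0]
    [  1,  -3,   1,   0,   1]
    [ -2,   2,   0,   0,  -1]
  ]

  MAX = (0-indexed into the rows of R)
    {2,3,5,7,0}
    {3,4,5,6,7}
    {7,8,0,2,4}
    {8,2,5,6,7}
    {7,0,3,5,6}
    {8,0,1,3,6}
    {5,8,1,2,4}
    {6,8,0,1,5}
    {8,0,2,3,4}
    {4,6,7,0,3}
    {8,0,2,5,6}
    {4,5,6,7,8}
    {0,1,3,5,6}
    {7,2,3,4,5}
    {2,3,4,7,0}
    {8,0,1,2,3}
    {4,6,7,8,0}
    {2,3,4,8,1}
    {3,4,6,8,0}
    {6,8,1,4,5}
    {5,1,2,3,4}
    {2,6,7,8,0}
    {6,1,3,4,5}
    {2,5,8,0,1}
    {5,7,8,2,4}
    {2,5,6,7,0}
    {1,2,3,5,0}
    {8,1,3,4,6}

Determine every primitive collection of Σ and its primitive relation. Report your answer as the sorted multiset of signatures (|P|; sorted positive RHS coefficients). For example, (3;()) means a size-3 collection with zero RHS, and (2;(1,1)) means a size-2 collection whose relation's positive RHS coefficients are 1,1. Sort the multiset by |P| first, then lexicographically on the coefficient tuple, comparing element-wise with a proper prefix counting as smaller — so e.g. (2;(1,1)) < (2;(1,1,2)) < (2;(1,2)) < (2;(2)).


|primitive collections| = 9. Relations:

  P = {1,7}:  v_{1} + v_{7} = v_{4} + v_{5} — sig = (2;(1,1))
  P = {0,4,5}:  v_{0} + v_{4} + v_{5} = v_{3} — sig = (3;(1))
  P = {2,3,6}:  v_{2} + v_{3} + v_{6} = v_{7} — sig = (3;(1))
  P = {3,5,8}:  v_{3} + v_{5} + v_{8} = v_{1} — sig = (3;(1))
  P = {3,7,8}:  v_{3} + v_{7} + v_{8} = v_{4} — sig = (3;(1))
  P = {1,2,6}:  v_{1} + v_{2} + v_{6} = v_{5} + v_{7} + v_{8} — sig = (3;(1,1,1))
  P = {0,1,4}:  v_{0} + v_{1} + v_{4} = 2·v_{3} + v_{8} — sig = (3;(1,2))
  P = {2,4,6}:  v_{2} + v_{4} + v_{6} = 2·v_{7} + v_{8} — sig = (3;(1,2))
  P = {0,5,7,8}:  v_{0} + v_{5} + v_{7} + v_{8} = 0 — sig = (4;())

Sorted signature multiset PRS(X):
    |P|=2: 1 collection, coeffs (1,1)
    |P|=3: 7 collections, coeffs (1), (1), (1), (1), (1,1,1), (1,2), (1,2)
    |P|=4: 1 collection, coeffs ()


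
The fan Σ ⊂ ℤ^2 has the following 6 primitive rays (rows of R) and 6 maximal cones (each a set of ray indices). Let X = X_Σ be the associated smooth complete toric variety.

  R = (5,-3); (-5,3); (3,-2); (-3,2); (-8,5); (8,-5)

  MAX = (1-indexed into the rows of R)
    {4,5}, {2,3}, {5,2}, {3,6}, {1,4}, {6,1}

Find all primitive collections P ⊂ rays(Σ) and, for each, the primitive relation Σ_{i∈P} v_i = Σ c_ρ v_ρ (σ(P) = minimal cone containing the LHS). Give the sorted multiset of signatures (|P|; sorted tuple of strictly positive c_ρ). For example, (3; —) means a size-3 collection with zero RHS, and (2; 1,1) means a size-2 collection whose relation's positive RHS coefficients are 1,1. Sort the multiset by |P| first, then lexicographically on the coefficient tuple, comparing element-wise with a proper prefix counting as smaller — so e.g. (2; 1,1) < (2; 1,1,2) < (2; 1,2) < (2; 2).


The 9 primitive collections of Σ (r=6, n=2):

  P = {1,2}:  v_{1} + v_{2} = 0 — sig = (2; —)
  P = {3,4}:  v_{3} + v_{4} = 0 — sig = (2; —)
  P = {5,6}:  v_{5} + v_{6} = 0 — sig = (2; —)
  P = {1,3}:  v_{1} + v_{3} = v_{6} — sig = (2; 1)
  P = {1,5}:  v_{1} + v_{5} = v_{4} — sig = (2; 1)
  P = {2,4}:  v_{2} + v_{4} = v_{5} — sig = (2; 1)
  P = {2,6}:  v_{2} + v_{6} = v_{3} — sig = (2; 1)
  P = {3,5}:  v_{3} + v_{5} = v_{2} — sig = (2; 1)
  P = {4,6}:  v_{4} + v_{6} = v_{1} — sig = (2; 1)

Signatures (|P|; sorted positive RHS coefficients), sorted:
    (2; —)
    (2; —)
    (2; —)
    (2; 1)
    (2; 1)
    (2; 1)
    (2; 1)
    (2; 1)
    (2; 1)


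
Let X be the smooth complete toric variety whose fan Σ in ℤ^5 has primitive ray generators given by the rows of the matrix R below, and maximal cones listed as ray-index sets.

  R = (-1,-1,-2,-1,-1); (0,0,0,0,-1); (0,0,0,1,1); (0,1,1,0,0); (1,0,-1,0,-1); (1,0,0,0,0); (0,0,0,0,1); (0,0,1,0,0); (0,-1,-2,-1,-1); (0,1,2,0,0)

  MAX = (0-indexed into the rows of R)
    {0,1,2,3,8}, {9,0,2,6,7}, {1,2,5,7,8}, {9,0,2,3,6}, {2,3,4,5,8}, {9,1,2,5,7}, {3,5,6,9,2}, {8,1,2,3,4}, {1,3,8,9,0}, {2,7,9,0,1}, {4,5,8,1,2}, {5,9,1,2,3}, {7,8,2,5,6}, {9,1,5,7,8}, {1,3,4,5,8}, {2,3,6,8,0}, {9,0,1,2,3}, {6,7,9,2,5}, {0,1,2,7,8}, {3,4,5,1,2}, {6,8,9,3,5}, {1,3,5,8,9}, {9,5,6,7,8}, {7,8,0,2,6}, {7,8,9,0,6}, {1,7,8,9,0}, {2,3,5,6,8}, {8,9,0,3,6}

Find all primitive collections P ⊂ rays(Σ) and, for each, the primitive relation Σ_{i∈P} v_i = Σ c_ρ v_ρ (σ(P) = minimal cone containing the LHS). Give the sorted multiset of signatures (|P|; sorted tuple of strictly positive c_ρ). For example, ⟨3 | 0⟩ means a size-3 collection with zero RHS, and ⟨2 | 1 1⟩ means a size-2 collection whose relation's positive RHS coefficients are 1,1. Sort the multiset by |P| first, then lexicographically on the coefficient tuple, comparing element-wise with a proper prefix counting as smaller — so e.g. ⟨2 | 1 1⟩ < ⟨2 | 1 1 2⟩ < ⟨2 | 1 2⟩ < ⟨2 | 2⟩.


9 collections generate NE(X_Σ); each relation:

  P = {1,6}:  v_{1} + v_{6} = 0 — sig = ⟨2 | 0⟩
  P = {0,5}:  v_{0} + v_{5} = v_{8} — sig = ⟨2 | 1⟩
  P = {3,7}:  v_{3} + v_{7} = v_{9} — sig = ⟨2 | 1⟩
  P = {4,7}:  v_{4} + v_{7} = v_{1} + v_{5} — sig = ⟨2 | 1 1⟩
  P = {4,9}:  v_{4} + v_{9} = v_{1} + v_{3} + v_{5} — sig = ⟨2 | 1 1 1⟩
  P = {4,6}:  v_{4} + v_{6} = v_{2} + v_{3} + v_{5} + v_{8} — sig = ⟨2 | 1 1 1 1⟩
  P = {0,4}:  v_{0} + v_{4} = v_{1} + v_{2} + v_{3} + 2·v_{8} — sig = ⟨2 | 1 1 1 2⟩
  P = {2,8,9}:  v_{2} + v_{8} + v_{9} = 0 — sig = ⟨3 | 0⟩
  P = {1,2,3,5,8}:  v_{1} + v_{2} + v_{3} + v_{5} + v_{8} = v_{4} — sig = ⟨5 | 1⟩

Signatures (|P|; sorted positive RHS coefficients), sorted:
[⟨2 | 0⟩, ⟨2 | 1⟩, ⟨2 | 1⟩, ⟨2 | 1 1⟩, ⟨2 | 1 1 1⟩, ⟨2 | 1 1 1 1⟩, ⟨2 | 1 1 1 2⟩, ⟨3 | 0⟩, ⟨5 | 1⟩]
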